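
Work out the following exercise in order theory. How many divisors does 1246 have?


Divisors of 1246: [1, 2, 7, 14, 89, 178, 623, 1246]
Count: 8


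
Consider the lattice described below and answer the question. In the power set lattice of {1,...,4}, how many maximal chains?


A maximal chain goes from the minimum element to a maximal element via cover relations.
Counting all min-to-max paths in the cover graph.
Total maximal chains: 24


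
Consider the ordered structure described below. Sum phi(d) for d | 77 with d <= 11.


Divisors of 77 up to 11: [1, 7, 11]
phi values: [1, 6, 10]
Sum = 17


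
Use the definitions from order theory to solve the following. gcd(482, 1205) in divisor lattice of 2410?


Meet=gcd.
gcd(482,1205)=241


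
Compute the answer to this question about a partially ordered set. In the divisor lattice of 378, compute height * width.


Height = length of longest chain minus 1; width = size of largest antichain.
A maximum chain: 1 | 7 | 21 | 63 | 189 | 378  (height 5).
A maximum antichain: {6, 9, 14, 21}  (width 4).
Product = 5 * 4 = 20


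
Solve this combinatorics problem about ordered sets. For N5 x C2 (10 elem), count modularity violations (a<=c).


Modular law: if a <= c then a v (b ^ c) = (a v b) ^ c.
Check all triples (a,b,c) with a <= c among 10 elements.
  e.g. a=(a,0), b=(c,0), c=(b,0): lhs=(a,0) != rhs=(b,0)
  e.g. a=(a,0), b=(c,1), c=(b,0): lhs=(a,0) != rhs=(b,0)
Total violating triples: 6


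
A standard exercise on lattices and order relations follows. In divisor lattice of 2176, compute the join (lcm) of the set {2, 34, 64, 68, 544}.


In a divisor lattice, join = lcm (least common multiple).
Compute lcm iteratively: start with first element, then lcm(current, next).
Elements: [2, 34, 64, 68, 544]
lcm(2,34) = 34
lcm(34,64) = 1088
lcm(1088,68) = 1088
lcm(1088,544) = 1088
Final lcm = 1088


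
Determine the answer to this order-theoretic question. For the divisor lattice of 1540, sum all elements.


sigma(n) = sum of divisors.
Divisors of 1540: [1, 2, 4, 5, 7, 10, 11, 14, 20, 22, 28, 35, 44, 55, 70, 77, 110, 140, 154, 220, 308, 385, 770, 1540]
Sum = 4032


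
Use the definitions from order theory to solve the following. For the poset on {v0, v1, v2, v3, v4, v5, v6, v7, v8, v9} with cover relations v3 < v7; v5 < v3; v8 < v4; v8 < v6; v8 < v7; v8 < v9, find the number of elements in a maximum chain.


A chain is a totally ordered subset; we count the number of elements in a maximum chain.
Compute, for each element x, the size of the longest chain ending at x:
  v0: 1
  v1: 1
  v2: 1
  v5: 1
  v8: 1
  v3: 2
  ...
A maximum chain: v5 < v3 < v7
Number of elements in the longest chain: 3


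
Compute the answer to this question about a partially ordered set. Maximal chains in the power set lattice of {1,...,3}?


A maximal chain goes from the minimum element to a maximal element via cover relations.
Counting all min-to-max paths in the cover graph.
Total maximal chains: 6


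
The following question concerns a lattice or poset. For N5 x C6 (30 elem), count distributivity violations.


Distributive law: a ^ (b v c) = (a ^ b) v (a ^ c).
Check all 30^3 = 27000 ordered triples (a,b,c).
  e.g. a=(b,0), b=(a,0), c=(c,0): lhs=(b,0) != rhs=(a,0)
  e.g. a=(b,0), b=(a,0), c=(c,1): lhs=(b,0) != rhs=(a,0)
Total violating triples: 432


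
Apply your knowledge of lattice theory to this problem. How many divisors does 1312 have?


Divisors of 1312: [1, 2, 4, 8, 16, 32, 41, 82, 164, 328, 656, 1312]
Count: 12


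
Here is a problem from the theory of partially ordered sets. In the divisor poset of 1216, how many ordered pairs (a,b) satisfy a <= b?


The order relation is {(a,b) : a <= b}, reflexive so it includes (a,a).
Examples: (1,1), (1,1216), (1,152), (1,16), (1,19), ...
Total ordered pairs: 84


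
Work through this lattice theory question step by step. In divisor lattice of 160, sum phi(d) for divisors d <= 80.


Divisors of 160 up to 80: [1, 2, 4, 5, 8, 10, 16, 20, 32, 40, 80]
phi values: [1, 1, 2, 4, 4, 4, 8, 8, 16, 16, 32]
Sum = 96


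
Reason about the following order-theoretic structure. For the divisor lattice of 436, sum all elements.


sigma(n) = sum of divisors.
Divisors of 436: [1, 2, 4, 109, 218, 436]
Sum = 770


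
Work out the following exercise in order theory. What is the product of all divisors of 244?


Divisors of 244: [1, 2, 4, 61, 122, 244]
Product = n^(d(n)/2) = 244^(6/2)
Product = 14526784


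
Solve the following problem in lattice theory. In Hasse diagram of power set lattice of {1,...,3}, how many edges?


A cover relation a -< b holds when a < b with no c strictly between.
Cover relations:
  {} -< {1}
  {} -< {2}
  {} -< {3}
  {1} -< {1,2}
  {1} -< {1,3}
  {2} -< {1,2}
  {2} -< {2,3}
  {3} -< {1,3}
  ...4 more
Total: 12


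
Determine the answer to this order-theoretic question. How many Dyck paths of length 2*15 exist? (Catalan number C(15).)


C(n) = C(2n, n) / (n+1).
C(30, 15) = 155117520
C(15) = 155117520 / 16 = 9694845


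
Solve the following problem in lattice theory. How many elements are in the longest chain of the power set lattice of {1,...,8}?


A chain is a totally ordered subset; we count the number of elements in a maximum chain.
Compute, for each element x, the size of the longest chain ending at x:
  {}: 1
  {1}: 2
  {2}: 2
  {3}: 2
  {4}: 2
  {5}: 2
  ...
A maximum chain: {} < {1} < {1,2} < {1,2,3} < {1,2,3,4} < {1,2,3,4,5} < {1,2,3,4,5,6} < {1,2,3,4,5,6,7} < {1,2,3,4,5,6,7,8}
Number of elements in the longest chain: 9


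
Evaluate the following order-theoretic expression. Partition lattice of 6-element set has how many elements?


B(n) = number of set partitions of an n-element set.
B(n) satisfies the recurrence: B(n+1) = sum_k C(n,k)*B(k).
B(6) = 203


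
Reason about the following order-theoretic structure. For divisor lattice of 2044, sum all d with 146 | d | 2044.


Interval [146,2044] in divisors of 2044: [146, 292, 1022, 2044]
Sum = 3504


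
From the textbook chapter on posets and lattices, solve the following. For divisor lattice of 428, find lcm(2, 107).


In a divisor lattice, join = lcm (least common multiple).
Compute lcm iteratively: start with first element, then lcm(current, next).
Elements: [2, 107]
lcm(2,107) = 214
Final lcm = 214


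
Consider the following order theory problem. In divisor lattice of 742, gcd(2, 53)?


Meet=gcd.
gcd(2,53)=1


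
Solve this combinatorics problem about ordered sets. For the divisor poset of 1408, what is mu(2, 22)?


In a divisor lattice, mu(a,b) = mu(b/a) where mu is the classical Mobius function.
b/a = 22/2 = 11
Prime factorization of 11: primes [11]
11 is squarefree with 1 prime factor(s), so mu(11) = (-1)^1 = -1


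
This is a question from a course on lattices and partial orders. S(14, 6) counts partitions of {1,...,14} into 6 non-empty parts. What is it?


S(n,k) = k*S(n-1,k) + S(n-1,k-1).
S(13,6) = 9321312, S(13,5) = 7508501
S(14,6) = 6*9321312 + 7508501 = 55927872 + 7508501
S(14,6) = 63436373


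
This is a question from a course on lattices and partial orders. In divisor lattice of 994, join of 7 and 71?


In a divisor lattice, join = lcm (least common multiple).
gcd(7,71) = 1
lcm(7,71) = 7*71/gcd = 497/1 = 497


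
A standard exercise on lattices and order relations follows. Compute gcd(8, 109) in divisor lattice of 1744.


In a divisor lattice, meet = gcd (greatest common divisor).
By Euclidean algorithm or factoring: gcd(8,109) = 1


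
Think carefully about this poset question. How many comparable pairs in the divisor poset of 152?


A comparable pair {a,b} has a < b or b < a in the order.
Count unordered pairs where one element is strictly below the other.
Examples: {1,2}, {1,4}, {1,8}, {1,19}, ...
Total comparable pairs: 22


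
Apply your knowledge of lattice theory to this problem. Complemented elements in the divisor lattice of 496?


An element a is complemented if some b has a meet b = bottom, a join b = top.
a is complemented iff gcd(a, n/a)=1, i.e. a is a unitary divisor of 496.
Complemented elements: 1, 16, 31, 496
Count: 4


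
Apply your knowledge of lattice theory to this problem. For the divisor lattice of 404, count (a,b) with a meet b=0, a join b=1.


Complement pair (a,b): a meet b = bottom, a join b = top.
Here: gcd(a,b)=1 and lcm(a,b)=404, i.e. a*b=404 with a,b coprime.
Pairs found: (1,404), (4,101), (101,4), (404,1)
Total ordered pairs: 4


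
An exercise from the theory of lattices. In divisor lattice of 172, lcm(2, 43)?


Join=lcm.
gcd(2,43)=1
lcm=86


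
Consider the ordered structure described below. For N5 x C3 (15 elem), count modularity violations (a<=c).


Modular law: if a <= c then a v (b ^ c) = (a v b) ^ c.
Check all triples (a,b,c) with a <= c among 15 elements.
  e.g. a=(a,0), b=(c,0), c=(b,0): lhs=(a,0) != rhs=(b,0)
  e.g. a=(a,0), b=(c,1), c=(b,0): lhs=(a,0) != rhs=(b,0)
Total violating triples: 18


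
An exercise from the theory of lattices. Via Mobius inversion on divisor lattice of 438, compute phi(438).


phi(n) = n * prod_{p|n} (1 - 1/p).
Prime divisors of 438: [2, 3, 73]
phi(438) = 438 * (1 - 1/2) * (1 - 1/3) * (1 - 1/73)
phi(438) = 144


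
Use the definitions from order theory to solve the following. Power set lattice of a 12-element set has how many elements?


Power set = 2^n.
2^12 = 4096


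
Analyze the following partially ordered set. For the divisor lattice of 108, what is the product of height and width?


Height = length of longest chain minus 1; width = size of largest antichain.
A maximum chain: 1 | 3 | 9 | 27 | 54 | 108  (height 5).
A maximum antichain: {4, 6, 9}  (width 3).
Product = 5 * 3 = 15


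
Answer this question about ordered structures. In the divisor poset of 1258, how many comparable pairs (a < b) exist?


A comparable pair {a,b} has a < b or b < a in the order.
Count unordered pairs where one element is strictly below the other.
Examples: {1,2}, {1,17}, {1,34}, {1,37}, ...
Total comparable pairs: 19


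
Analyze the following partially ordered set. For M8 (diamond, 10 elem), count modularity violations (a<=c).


Modular law: if a <= c then a v (b ^ c) = (a v b) ^ c.
Check all triples (a,b,c) with a <= c among 10 elements.
This lattice is modular (diamonds M_m and their chain-products are modular).
Total violating triples: 0


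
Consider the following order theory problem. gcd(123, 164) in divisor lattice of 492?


Meet=gcd.
gcd(123,164)=41


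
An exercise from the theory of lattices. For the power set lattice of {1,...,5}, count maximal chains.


A maximal chain goes from the minimum element to a maximal element via cover relations.
Counting all min-to-max paths in the cover graph.
Total maximal chains: 120


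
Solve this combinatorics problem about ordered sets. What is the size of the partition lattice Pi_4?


B(n) = number of set partitions of an n-element set.
B(n) satisfies the recurrence: B(n+1) = sum_k C(n,k)*B(k).
B(4) = 15


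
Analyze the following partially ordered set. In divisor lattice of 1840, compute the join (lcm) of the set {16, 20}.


In a divisor lattice, join = lcm (least common multiple).
Compute lcm iteratively: start with first element, then lcm(current, next).
Elements: [16, 20]
lcm(16,20) = 80
Final lcm = 80


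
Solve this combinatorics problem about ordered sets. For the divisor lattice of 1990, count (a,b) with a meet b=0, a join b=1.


Complement pair (a,b): a meet b = bottom, a join b = top.
Here: gcd(a,b)=1 and lcm(a,b)=1990, i.e. a*b=1990 with a,b coprime.
Pairs found: (1,1990), (2,995), (5,398), (10,199), ... (4 more)
Total ordered pairs: 8


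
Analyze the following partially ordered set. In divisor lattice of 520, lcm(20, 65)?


Join=lcm.
gcd(20,65)=5
lcm=260


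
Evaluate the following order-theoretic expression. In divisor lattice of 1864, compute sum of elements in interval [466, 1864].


Interval [466,1864] in divisors of 1864: [466, 932, 1864]
Sum = 3262


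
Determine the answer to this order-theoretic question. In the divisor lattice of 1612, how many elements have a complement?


An element a is complemented if some b has a meet b = bottom, a join b = top.
a is complemented iff gcd(a, n/a)=1, i.e. a is a unitary divisor of 1612.
Complemented elements: 1, 4, 13, 31, 52, 124, ... (2 more)
Count: 8


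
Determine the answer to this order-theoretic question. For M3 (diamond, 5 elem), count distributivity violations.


Distributive law: a ^ (b v c) = (a ^ b) v (a ^ c).
Check all 5^3 = 125 ordered triples (a,b,c).
  e.g. a=a1, b=a2, c=a3: lhs=a1 != rhs=0
  e.g. a=a1, b=a3, c=a2: lhs=a1 != rhs=0
Total violating triples: 6


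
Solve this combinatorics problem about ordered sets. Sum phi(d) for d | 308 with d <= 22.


Divisors of 308 up to 22: [1, 2, 4, 7, 11, 14, 22]
phi values: [1, 1, 2, 6, 10, 6, 10]
Sum = 36


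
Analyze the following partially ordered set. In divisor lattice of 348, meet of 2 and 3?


In a divisor lattice, meet = gcd (greatest common divisor).
By Euclidean algorithm or factoring: gcd(2,3) = 1


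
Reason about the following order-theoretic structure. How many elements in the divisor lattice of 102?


Divisors of 102: [1, 2, 3, 6, 17, 34, 51, 102]
Count: 8


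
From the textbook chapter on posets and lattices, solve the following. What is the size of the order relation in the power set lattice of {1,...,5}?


The order relation is {(a,b) : a <= b}, reflexive so it includes (a,a).
Examples: ({},{}), ({},{1,2}), ({},{1,2,3}), ({},{1,2,3,4}), ({},{1,2,3,4,5}), ...
Total ordered pairs: 243


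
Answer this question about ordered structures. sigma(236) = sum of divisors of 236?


sigma(n) = sum of divisors.
Divisors of 236: [1, 2, 4, 59, 118, 236]
Sum = 420


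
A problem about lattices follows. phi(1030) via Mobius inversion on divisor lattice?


phi(n) = n * prod_{p|n} (1 - 1/p).
Prime divisors of 1030: [2, 5, 103]
phi(1030) = 1030 * (1 - 1/2) * (1 - 1/5) * (1 - 1/103)
phi(1030) = 408


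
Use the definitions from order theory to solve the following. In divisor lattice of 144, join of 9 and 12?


In a divisor lattice, join = lcm (least common multiple).
gcd(9,12) = 3
lcm(9,12) = 9*12/gcd = 108/3 = 36


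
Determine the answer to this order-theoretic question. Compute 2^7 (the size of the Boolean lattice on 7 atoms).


Power set = 2^n.
2^7 = 128


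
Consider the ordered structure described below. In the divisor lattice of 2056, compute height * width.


Height = length of longest chain minus 1; width = size of largest antichain.
A maximum chain: 1 | 257 | 514 | 1028 | 2056  (height 4).
A maximum antichain: {2, 257}  (width 2).
Product = 4 * 2 = 8


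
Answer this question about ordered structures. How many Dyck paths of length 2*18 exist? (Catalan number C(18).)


C(n) = C(2n, n) / (n+1).
C(36, 18) = 9075135300
C(18) = 9075135300 / 19 = 477638700


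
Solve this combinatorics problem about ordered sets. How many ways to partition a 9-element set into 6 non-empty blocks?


S(n,k) = k*S(n-1,k) + S(n-1,k-1).
S(8,6) = 266, S(8,5) = 1050
S(9,6) = 6*266 + 1050 = 1596 + 1050
S(9,6) = 2646


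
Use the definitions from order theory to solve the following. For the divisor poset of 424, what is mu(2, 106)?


In a divisor lattice, mu(a,b) = mu(b/a) where mu is the classical Mobius function.
b/a = 106/2 = 53
Prime factorization of 53: primes [53]
53 is squarefree with 1 prime factor(s), so mu(53) = (-1)^1 = -1


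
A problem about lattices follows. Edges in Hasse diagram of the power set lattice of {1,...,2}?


A cover relation a -< b holds when a < b with no c strictly between.
Cover relations:
  {} -< {1}
  {} -< {2}
  {1} -< {1,2}
  {2} -< {1,2}
Total: 4


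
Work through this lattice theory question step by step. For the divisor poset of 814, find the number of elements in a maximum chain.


A chain is a totally ordered subset; we count the number of elements in a maximum chain.
Compute, for each element x, the size of the longest chain ending at x:
  1: 1
  2: 2
  11: 2
  37: 2
  22: 3
  74: 3
  ...
A maximum chain: 1 < 2 < 22 < 814
Number of elements in the longest chain: 4


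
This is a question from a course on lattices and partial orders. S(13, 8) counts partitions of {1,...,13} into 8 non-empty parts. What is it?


S(n,k) = k*S(n-1,k) + S(n-1,k-1).
S(12,8) = 159027, S(12,7) = 627396
S(13,8) = 8*159027 + 627396 = 1272216 + 627396
S(13,8) = 1899612


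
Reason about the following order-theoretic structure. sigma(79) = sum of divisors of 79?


sigma(n) = sum of divisors.
Divisors of 79: [1, 79]
Sum = 80


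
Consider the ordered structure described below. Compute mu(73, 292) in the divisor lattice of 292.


In a divisor lattice, mu(a,b) = mu(b/a) where mu is the classical Mobius function.
b/a = 292/73 = 4
Prime factorization of 4: primes [2]
4 is not squarefree, so mu(4) = 0


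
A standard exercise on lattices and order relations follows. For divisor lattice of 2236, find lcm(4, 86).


In a divisor lattice, join = lcm (least common multiple).
Compute lcm iteratively: start with first element, then lcm(current, next).
Elements: [4, 86]
lcm(4,86) = 172
Final lcm = 172


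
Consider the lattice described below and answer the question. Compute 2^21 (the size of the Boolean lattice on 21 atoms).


Power set = 2^n.
2^21 = 2097152


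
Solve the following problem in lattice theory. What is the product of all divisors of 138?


Divisors of 138: [1, 2, 3, 6, 23, 46, 69, 138]
Product = n^(d(n)/2) = 138^(8/2)
Product = 362673936


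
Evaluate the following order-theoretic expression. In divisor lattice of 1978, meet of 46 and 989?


In a divisor lattice, meet = gcd (greatest common divisor).
By Euclidean algorithm or factoring: gcd(46,989) = 23


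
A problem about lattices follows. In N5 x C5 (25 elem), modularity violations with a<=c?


Modular law: if a <= c then a v (b ^ c) = (a v b) ^ c.
Check all triples (a,b,c) with a <= c among 25 elements.
  e.g. a=(a,0), b=(c,0), c=(b,0): lhs=(a,0) != rhs=(b,0)
  e.g. a=(a,0), b=(c,1), c=(b,0): lhs=(a,0) != rhs=(b,0)
Total violating triples: 75


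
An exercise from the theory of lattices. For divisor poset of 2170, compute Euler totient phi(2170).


phi(n) = n * prod_{p|n} (1 - 1/p).
Prime divisors of 2170: [2, 5, 7, 31]
phi(2170) = 2170 * (1 - 1/2) * (1 - 1/5) * (1 - 1/7) * (1 - 1/31)
phi(2170) = 720


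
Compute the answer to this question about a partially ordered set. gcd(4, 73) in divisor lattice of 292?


Meet=gcd.
gcd(4,73)=1


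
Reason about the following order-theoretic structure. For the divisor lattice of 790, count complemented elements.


An element a is complemented if some b has a meet b = bottom, a join b = top.
a is complemented iff gcd(a, n/a)=1, i.e. a is a unitary divisor of 790.
Complemented elements: 1, 2, 5, 10, 79, 158, ... (2 more)
Count: 8


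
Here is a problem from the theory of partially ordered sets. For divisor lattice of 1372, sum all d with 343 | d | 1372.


Interval [343,1372] in divisors of 1372: [343, 686, 1372]
Sum = 2401


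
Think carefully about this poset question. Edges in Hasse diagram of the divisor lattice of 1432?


A cover relation a -< b holds when a < b with no c strictly between.
Cover relations:
  1 -< 2
  1 -< 179
  2 -< 4
  2 -< 358
  4 -< 8
  4 -< 716
  8 -< 1432
  179 -< 358
  ...2 more
Total: 10


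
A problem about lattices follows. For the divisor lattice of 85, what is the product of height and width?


Height = length of longest chain minus 1; width = size of largest antichain.
A maximum chain: 1 | 17 | 85  (height 2).
A maximum antichain: {5, 17}  (width 2).
Product = 2 * 2 = 4


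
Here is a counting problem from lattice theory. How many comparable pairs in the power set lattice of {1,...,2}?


A comparable pair {a,b} has a < b or b < a in the order.
Count unordered pairs where one element is strictly below the other.
Examples: {{},{1}}, {{},{2}}, {{},{1,2}}, {{1},{1,2}}, ...
Total comparable pairs: 5


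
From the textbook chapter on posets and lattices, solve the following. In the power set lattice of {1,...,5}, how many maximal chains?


A maximal chain goes from the minimum element to a maximal element via cover relations.
Counting all min-to-max paths in the cover graph.
Total maximal chains: 120


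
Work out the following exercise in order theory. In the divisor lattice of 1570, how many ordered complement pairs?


Complement pair (a,b): a meet b = bottom, a join b = top.
Here: gcd(a,b)=1 and lcm(a,b)=1570, i.e. a*b=1570 with a,b coprime.
Pairs found: (1,1570), (2,785), (5,314), (10,157), ... (4 more)
Total ordered pairs: 8


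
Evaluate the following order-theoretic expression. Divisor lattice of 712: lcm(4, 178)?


Join=lcm.
gcd(4,178)=2
lcm=356


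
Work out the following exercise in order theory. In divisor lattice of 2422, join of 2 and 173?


In a divisor lattice, join = lcm (least common multiple).
gcd(2,173) = 1
lcm(2,173) = 2*173/gcd = 346/1 = 346


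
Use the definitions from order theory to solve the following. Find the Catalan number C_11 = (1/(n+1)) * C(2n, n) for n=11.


C(n) = C(2n, n) / (n+1).
C(22, 11) = 705432
C(11) = 705432 / 12 = 58786


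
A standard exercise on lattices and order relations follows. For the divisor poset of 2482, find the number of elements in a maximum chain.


A chain is a totally ordered subset; we count the number of elements in a maximum chain.
Compute, for each element x, the size of the longest chain ending at x:
  1: 1
  2: 2
  17: 2
  73: 2
  34: 3
  146: 3
  ...
A maximum chain: 1 < 2 < 34 < 2482
Number of elements in the longest chain: 4


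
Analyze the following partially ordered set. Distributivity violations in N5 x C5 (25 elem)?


Distributive law: a ^ (b v c) = (a ^ b) v (a ^ c).
Check all 25^3 = 15625 ordered triples (a,b,c).
  e.g. a=(b,0), b=(a,0), c=(c,0): lhs=(b,0) != rhs=(a,0)
  e.g. a=(b,0), b=(a,0), c=(c,1): lhs=(b,0) != rhs=(a,0)
Total violating triples: 250


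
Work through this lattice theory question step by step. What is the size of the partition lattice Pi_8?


B(n) = number of set partitions of an n-element set.
B(n) satisfies the recurrence: B(n+1) = sum_k C(n,k)*B(k).
B(8) = 4140


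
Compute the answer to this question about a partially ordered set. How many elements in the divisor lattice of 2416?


Divisors of 2416: [1, 2, 4, 8, 16, 151, 302, 604, 1208, 2416]
Count: 10


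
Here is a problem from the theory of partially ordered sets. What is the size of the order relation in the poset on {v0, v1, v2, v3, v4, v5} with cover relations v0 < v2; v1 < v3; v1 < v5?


The order relation is {(a,b) : a <= b}, reflexive so it includes (a,a).
Examples: (v0,v0), (v0,v2), (v1,v1), (v1,v3), (v1,v5), ...
Total ordered pairs: 9


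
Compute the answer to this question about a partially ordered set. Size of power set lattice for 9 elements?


Power set = 2^n.
2^9 = 512


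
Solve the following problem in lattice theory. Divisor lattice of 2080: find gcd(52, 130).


In a divisor lattice, meet = gcd (greatest common divisor).
By Euclidean algorithm or factoring: gcd(52,130) = 26


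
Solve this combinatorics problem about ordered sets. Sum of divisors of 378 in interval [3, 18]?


Interval [3,18] in divisors of 378: [3, 6, 9, 18]
Sum = 36


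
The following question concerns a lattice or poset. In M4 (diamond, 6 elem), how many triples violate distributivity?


Distributive law: a ^ (b v c) = (a ^ b) v (a ^ c).
Check all 6^3 = 216 ordered triples (a,b,c).
  e.g. a=a1, b=a2, c=a3: lhs=a1 != rhs=0
  e.g. a=a1, b=a2, c=a4: lhs=a1 != rhs=0
Total violating triples: 24


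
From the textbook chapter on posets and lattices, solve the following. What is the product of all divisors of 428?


Divisors of 428: [1, 2, 4, 107, 214, 428]
Product = n^(d(n)/2) = 428^(6/2)
Product = 78402752


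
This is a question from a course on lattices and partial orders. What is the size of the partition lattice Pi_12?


B(n) = number of set partitions of an n-element set.
B(n) satisfies the recurrence: B(n+1) = sum_k C(n,k)*B(k).
B(12) = 4213597


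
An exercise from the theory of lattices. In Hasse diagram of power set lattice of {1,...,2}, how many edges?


A cover relation a -< b holds when a < b with no c strictly between.
Cover relations:
  {} -< {1}
  {} -< {2}
  {1} -< {1,2}
  {2} -< {1,2}
Total: 4


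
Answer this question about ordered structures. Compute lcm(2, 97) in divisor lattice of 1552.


In a divisor lattice, join = lcm (least common multiple).
gcd(2,97) = 1
lcm(2,97) = 2*97/gcd = 194/1 = 194


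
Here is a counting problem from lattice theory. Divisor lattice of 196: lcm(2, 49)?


Join=lcm.
gcd(2,49)=1
lcm=98


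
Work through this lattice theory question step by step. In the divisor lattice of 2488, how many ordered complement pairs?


Complement pair (a,b): a meet b = bottom, a join b = top.
Here: gcd(a,b)=1 and lcm(a,b)=2488, i.e. a*b=2488 with a,b coprime.
Pairs found: (1,2488), (8,311), (311,8), (2488,1)
Total ordered pairs: 4


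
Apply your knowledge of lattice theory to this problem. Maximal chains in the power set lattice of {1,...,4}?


A maximal chain goes from the minimum element to a maximal element via cover relations.
Counting all min-to-max paths in the cover graph.
Total maximal chains: 24


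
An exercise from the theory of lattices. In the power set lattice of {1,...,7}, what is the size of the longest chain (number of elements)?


A chain is a totally ordered subset; we count the number of elements in a maximum chain.
Compute, for each element x, the size of the longest chain ending at x:
  {}: 1
  {1}: 2
  {2}: 2
  {3}: 2
  {4}: 2
  {5}: 2
  ...
A maximum chain: {} < {1} < {1,2} < {1,2,3} < {1,2,3,4} < {1,2,3,4,5} < {1,2,3,4,5,6} < {1,2,3,4,5,6,7}
Number of elements in the longest chain: 8


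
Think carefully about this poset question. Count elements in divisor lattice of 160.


Divisors of 160: [1, 2, 4, 5, 8, 10, 16, 20, 32, 40, 80, 160]
Count: 12


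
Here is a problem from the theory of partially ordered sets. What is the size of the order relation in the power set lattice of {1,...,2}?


The order relation is {(a,b) : a <= b}, reflexive so it includes (a,a).
Examples: ({},{}), ({},{1,2}), ({},{1}), ({},{2}), ({1,2},{1,2}), ...
Total ordered pairs: 9


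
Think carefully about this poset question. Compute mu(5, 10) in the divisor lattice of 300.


In a divisor lattice, mu(a,b) = mu(b/a) where mu is the classical Mobius function.
b/a = 10/5 = 2
Prime factorization of 2: primes [2]
2 is squarefree with 1 prime factor(s), so mu(2) = (-1)^1 = -1


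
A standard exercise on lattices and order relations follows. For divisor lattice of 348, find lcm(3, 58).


In a divisor lattice, join = lcm (least common multiple).
Compute lcm iteratively: start with first element, then lcm(current, next).
Elements: [3, 58]
lcm(3,58) = 174
Final lcm = 174


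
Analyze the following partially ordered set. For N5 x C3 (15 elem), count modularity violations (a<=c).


Modular law: if a <= c then a v (b ^ c) = (a v b) ^ c.
Check all triples (a,b,c) with a <= c among 15 elements.
  e.g. a=(a,0), b=(c,0), c=(b,0): lhs=(a,0) != rhs=(b,0)
  e.g. a=(a,0), b=(c,1), c=(b,0): lhs=(a,0) != rhs=(b,0)
Total violating triples: 18


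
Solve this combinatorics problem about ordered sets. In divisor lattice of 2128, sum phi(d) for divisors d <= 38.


Divisors of 2128 up to 38: [1, 2, 4, 7, 8, 14, 16, 19, 28, 38]
phi values: [1, 1, 2, 6, 4, 6, 8, 18, 12, 18]
Sum = 76


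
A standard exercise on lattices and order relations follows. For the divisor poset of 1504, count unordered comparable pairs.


A comparable pair {a,b} has a < b or b < a in the order.
Count unordered pairs where one element is strictly below the other.
Examples: {1,2}, {1,4}, {1,8}, {1,16}, ...
Total comparable pairs: 51


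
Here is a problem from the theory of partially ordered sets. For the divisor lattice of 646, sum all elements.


sigma(n) = sum of divisors.
Divisors of 646: [1, 2, 17, 19, 34, 38, 323, 646]
Sum = 1080


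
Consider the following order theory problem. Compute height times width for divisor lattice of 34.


Height = length of longest chain minus 1; width = size of largest antichain.
A maximum chain: 1 | 17 | 34  (height 2).
A maximum antichain: {2, 17}  (width 2).
Product = 2 * 2 = 4


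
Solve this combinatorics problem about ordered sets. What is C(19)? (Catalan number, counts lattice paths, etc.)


C(n) = C(2n, n) / (n+1).
C(38, 19) = 35345263800
C(19) = 35345263800 / 20 = 1767263190


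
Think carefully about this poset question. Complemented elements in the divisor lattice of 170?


An element a is complemented if some b has a meet b = bottom, a join b = top.
a is complemented iff gcd(a, n/a)=1, i.e. a is a unitary divisor of 170.
Complemented elements: 1, 2, 5, 10, 17, 34, ... (2 more)
Count: 8


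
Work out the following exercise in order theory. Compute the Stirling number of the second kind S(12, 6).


S(n,k) = k*S(n-1,k) + S(n-1,k-1).
S(11,6) = 179487, S(11,5) = 246730
S(12,6) = 6*179487 + 246730 = 1076922 + 246730
S(12,6) = 1323652


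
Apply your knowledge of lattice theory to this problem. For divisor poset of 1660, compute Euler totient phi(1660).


phi(n) = n * prod_{p|n} (1 - 1/p).
Prime divisors of 1660: [2, 5, 83]
phi(1660) = 1660 * (1 - 1/2) * (1 - 1/5) * (1 - 1/83)
phi(1660) = 656


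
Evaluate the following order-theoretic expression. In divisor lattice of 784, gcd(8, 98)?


Meet=gcd.
gcd(8,98)=2


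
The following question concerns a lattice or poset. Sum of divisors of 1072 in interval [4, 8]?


Interval [4,8] in divisors of 1072: [4, 8]
Sum = 12


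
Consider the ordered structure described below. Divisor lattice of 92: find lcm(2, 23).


In a divisor lattice, join = lcm (least common multiple).
gcd(2,23) = 1
lcm(2,23) = 2*23/gcd = 46/1 = 46


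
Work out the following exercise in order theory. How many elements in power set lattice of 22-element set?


Power set = 2^n.
2^22 = 4194304


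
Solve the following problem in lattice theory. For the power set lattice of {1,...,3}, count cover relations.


A cover relation a -< b holds when a < b with no c strictly between.
Cover relations:
  {} -< {1}
  {} -< {2}
  {} -< {3}
  {1} -< {1,2}
  {1} -< {1,3}
  {2} -< {1,2}
  {2} -< {2,3}
  {3} -< {1,3}
  ...4 more
Total: 12


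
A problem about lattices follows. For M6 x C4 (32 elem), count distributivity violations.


Distributive law: a ^ (b v c) = (a ^ b) v (a ^ c).
Check all 32^3 = 32768 ordered triples (a,b,c).
  e.g. a=(a1,0), b=(a2,0), c=(a3,0): lhs=(a1,0) != rhs=(0,0)
  e.g. a=(a1,0), b=(a2,0), c=(a3,1): lhs=(a1,0) != rhs=(0,0)
Total violating triples: 7680


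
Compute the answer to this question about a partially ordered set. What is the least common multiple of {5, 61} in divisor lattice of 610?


In a divisor lattice, join = lcm (least common multiple).
Compute lcm iteratively: start with first element, then lcm(current, next).
Elements: [5, 61]
lcm(5,61) = 305
Final lcm = 305


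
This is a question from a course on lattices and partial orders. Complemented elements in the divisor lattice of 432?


An element a is complemented if some b has a meet b = bottom, a join b = top.
a is complemented iff gcd(a, n/a)=1, i.e. a is a unitary divisor of 432.
Complemented elements: 1, 16, 27, 432
Count: 4


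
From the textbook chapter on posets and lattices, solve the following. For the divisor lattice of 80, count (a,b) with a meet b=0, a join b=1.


Complement pair (a,b): a meet b = bottom, a join b = top.
Here: gcd(a,b)=1 and lcm(a,b)=80, i.e. a*b=80 with a,b coprime.
Pairs found: (1,80), (5,16), (16,5), (80,1)
Total ordered pairs: 4


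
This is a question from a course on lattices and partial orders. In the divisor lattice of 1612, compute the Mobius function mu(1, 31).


In a divisor lattice, mu(a,b) = mu(b/a) where mu is the classical Mobius function.
b/a = 31/1 = 31
Prime factorization of 31: primes [31]
31 is squarefree with 1 prime factor(s), so mu(31) = (-1)^1 = -1


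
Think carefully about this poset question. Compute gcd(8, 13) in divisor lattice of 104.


In a divisor lattice, meet = gcd (greatest common divisor).
By Euclidean algorithm or factoring: gcd(8,13) = 1


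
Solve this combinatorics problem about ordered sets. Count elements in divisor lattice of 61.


Divisors of 61: [1, 61]
Count: 2


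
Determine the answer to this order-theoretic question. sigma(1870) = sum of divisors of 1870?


sigma(n) = sum of divisors.
Divisors of 1870: [1, 2, 5, 10, 11, 17, 22, 34, 55, 85, 110, 170, 187, 374, 935, 1870]
Sum = 3888


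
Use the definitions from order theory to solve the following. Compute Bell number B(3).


B(n) = number of set partitions of an n-element set.
B(n) satisfies the recurrence: B(n+1) = sum_k C(n,k)*B(k).
B(3) = 5


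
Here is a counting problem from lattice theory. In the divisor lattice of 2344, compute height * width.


Height = length of longest chain minus 1; width = size of largest antichain.
A maximum chain: 1 | 293 | 586 | 1172 | 2344  (height 4).
A maximum antichain: {2, 293}  (width 2).
Product = 4 * 2 = 8


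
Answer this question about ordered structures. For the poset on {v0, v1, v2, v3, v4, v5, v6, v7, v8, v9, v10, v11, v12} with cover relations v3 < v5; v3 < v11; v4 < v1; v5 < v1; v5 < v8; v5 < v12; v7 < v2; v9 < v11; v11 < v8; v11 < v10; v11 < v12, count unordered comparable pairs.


A comparable pair {a,b} has a < b or b < a in the order.
Count unordered pairs where one element is strictly below the other.
Examples: {v1,v3}, {v1,v4}, {v1,v5}, {v2,v7}, ...
Total comparable pairs: 18


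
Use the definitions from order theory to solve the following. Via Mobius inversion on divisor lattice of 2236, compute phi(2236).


phi(n) = n * prod_{p|n} (1 - 1/p).
Prime divisors of 2236: [2, 13, 43]
phi(2236) = 2236 * (1 - 1/2) * (1 - 1/13) * (1 - 1/43)
phi(2236) = 1008


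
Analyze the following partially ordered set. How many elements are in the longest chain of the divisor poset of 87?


A chain is a totally ordered subset; we count the number of elements in a maximum chain.
Compute, for each element x, the size of the longest chain ending at x:
  1: 1
  3: 2
  29: 2
  87: 3
A maximum chain: 1 < 3 < 87
Number of elements in the longest chain: 3


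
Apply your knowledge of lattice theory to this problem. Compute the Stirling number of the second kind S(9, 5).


S(n,k) = k*S(n-1,k) + S(n-1,k-1).
S(8,5) = 1050, S(8,4) = 1701
S(9,5) = 5*1050 + 1701 = 5250 + 1701
S(9,5) = 6951


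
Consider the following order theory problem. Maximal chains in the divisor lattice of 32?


A maximal chain goes from the minimum element to a maximal element via cover relations.
Counting all min-to-max paths in the cover graph.
Total maximal chains: 1


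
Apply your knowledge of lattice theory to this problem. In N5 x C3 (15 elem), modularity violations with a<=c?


Modular law: if a <= c then a v (b ^ c) = (a v b) ^ c.
Check all triples (a,b,c) with a <= c among 15 elements.
  e.g. a=(a,0), b=(c,0), c=(b,0): lhs=(a,0) != rhs=(b,0)
  e.g. a=(a,0), b=(c,1), c=(b,0): lhs=(a,0) != rhs=(b,0)
Total violating triples: 18


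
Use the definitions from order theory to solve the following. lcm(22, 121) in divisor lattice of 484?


Join=lcm.
gcd(22,121)=11
lcm=242


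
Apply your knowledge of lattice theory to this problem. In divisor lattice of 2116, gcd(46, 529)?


Meet=gcd.
gcd(46,529)=23


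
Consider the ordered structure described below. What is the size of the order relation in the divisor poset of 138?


The order relation is {(a,b) : a <= b}, reflexive so it includes (a,a).
Examples: (1,1), (1,138), (1,2), (1,23), (1,3), ...
Total ordered pairs: 27


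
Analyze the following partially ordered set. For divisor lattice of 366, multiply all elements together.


Divisors of 366: [1, 2, 3, 6, 61, 122, 183, 366]
Product = n^(d(n)/2) = 366^(8/2)
Product = 17944209936


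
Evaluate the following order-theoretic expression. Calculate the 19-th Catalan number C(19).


C(n) = C(2n, n) / (n+1).
C(38, 19) = 35345263800
C(19) = 35345263800 / 20 = 1767263190


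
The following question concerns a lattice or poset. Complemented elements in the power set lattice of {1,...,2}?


An element a is complemented if some b has a meet b = bottom, a join b = top.
every subset A has complement S\A, so all elements are complemented.
Complemented elements: {}, {1}, {2}, {1,2}
Count: 4


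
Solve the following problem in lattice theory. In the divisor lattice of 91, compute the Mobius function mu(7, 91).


In a divisor lattice, mu(a,b) = mu(b/a) where mu is the classical Mobius function.
b/a = 91/7 = 13
Prime factorization of 13: primes [13]
13 is squarefree with 1 prime factor(s), so mu(13) = (-1)^1 = -1


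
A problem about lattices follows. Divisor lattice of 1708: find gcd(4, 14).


In a divisor lattice, meet = gcd (greatest common divisor).
By Euclidean algorithm or factoring: gcd(4,14) = 2


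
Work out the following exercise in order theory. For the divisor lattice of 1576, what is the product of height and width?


Height = length of longest chain minus 1; width = size of largest antichain.
A maximum chain: 1 | 197 | 394 | 788 | 1576  (height 4).
A maximum antichain: {2, 197}  (width 2).
Product = 4 * 2 = 8


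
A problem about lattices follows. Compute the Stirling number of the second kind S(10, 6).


S(n,k) = k*S(n-1,k) + S(n-1,k-1).
S(9,6) = 2646, S(9,5) = 6951
S(10,6) = 6*2646 + 6951 = 15876 + 6951
S(10,6) = 22827


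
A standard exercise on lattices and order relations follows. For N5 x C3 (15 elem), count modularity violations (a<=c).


Modular law: if a <= c then a v (b ^ c) = (a v b) ^ c.
Check all triples (a,b,c) with a <= c among 15 elements.
  e.g. a=(a,0), b=(c,0), c=(b,0): lhs=(a,0) != rhs=(b,0)
  e.g. a=(a,0), b=(c,1), c=(b,0): lhs=(a,0) != rhs=(b,0)
Total violating triples: 18


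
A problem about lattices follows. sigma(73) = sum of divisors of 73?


sigma(n) = sum of divisors.
Divisors of 73: [1, 73]
Sum = 74


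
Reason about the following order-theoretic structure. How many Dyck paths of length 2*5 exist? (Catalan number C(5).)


C(n) = C(2n, n) / (n+1).
C(10, 5) = 252
C(5) = 252 / 6 = 42


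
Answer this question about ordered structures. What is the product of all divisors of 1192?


Divisors of 1192: [1, 2, 4, 8, 149, 298, 596, 1192]
Product = n^(d(n)/2) = 1192^(8/2)
Product = 2018854506496


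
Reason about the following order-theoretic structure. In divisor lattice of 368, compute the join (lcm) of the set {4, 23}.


In a divisor lattice, join = lcm (least common multiple).
Compute lcm iteratively: start with first element, then lcm(current, next).
Elements: [4, 23]
lcm(4,23) = 92
Final lcm = 92


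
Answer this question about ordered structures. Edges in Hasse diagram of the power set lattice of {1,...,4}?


A cover relation a -< b holds when a < b with no c strictly between.
Cover relations:
  {} -< {1}
  {} -< {2}
  {} -< {3}
  {} -< {4}
  {1} -< {1,2}
  {1} -< {1,3}
  {1} -< {1,4}
  {2} -< {1,2}
  ...24 more
Total: 32


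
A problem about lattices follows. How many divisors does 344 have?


Divisors of 344: [1, 2, 4, 8, 43, 86, 172, 344]
Count: 8


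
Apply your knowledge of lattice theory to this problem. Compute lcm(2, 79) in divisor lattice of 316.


In a divisor lattice, join = lcm (least common multiple).
gcd(2,79) = 1
lcm(2,79) = 2*79/gcd = 158/1 = 158
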